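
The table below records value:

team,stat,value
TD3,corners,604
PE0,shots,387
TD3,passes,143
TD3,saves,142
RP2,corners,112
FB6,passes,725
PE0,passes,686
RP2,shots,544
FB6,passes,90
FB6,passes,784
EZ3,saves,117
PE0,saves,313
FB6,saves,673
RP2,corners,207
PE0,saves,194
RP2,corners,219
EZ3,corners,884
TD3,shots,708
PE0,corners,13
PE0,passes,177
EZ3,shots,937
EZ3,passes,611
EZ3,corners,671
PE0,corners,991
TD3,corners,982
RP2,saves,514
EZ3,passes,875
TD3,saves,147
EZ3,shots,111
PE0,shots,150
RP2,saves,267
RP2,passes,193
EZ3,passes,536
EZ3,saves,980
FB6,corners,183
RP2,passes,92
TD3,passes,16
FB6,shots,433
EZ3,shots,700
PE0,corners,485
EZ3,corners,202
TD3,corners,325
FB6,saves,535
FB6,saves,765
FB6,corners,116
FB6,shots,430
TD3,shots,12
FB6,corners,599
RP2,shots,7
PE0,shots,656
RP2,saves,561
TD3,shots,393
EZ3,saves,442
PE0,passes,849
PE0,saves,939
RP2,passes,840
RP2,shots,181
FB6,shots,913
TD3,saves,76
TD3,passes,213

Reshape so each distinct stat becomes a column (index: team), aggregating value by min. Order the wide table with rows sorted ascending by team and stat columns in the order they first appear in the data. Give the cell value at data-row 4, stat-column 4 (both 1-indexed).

267

With rows sorted ascending by team, row 4 is team=RP2. stat columns in first-appearance order: corners, shots, passes, saves; column 4 is saves.
Long rows with team=RP2, stat=saves: min(514, 267, 561) = 267.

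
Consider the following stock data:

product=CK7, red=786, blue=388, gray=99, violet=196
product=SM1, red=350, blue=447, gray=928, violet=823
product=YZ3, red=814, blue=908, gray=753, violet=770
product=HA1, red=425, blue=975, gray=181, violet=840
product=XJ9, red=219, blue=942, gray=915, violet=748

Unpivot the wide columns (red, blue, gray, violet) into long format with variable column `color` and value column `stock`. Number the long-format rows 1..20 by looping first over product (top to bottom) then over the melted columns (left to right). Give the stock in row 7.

20 rows total (5 × 4). Row 7: index ⌊(7-1)/4⌋ = 1 into product → SM1; (7-1) mod 4 = 2 into the melted columns → gray.
So row 7 is (SM1, gray, 928); stock = 928.

928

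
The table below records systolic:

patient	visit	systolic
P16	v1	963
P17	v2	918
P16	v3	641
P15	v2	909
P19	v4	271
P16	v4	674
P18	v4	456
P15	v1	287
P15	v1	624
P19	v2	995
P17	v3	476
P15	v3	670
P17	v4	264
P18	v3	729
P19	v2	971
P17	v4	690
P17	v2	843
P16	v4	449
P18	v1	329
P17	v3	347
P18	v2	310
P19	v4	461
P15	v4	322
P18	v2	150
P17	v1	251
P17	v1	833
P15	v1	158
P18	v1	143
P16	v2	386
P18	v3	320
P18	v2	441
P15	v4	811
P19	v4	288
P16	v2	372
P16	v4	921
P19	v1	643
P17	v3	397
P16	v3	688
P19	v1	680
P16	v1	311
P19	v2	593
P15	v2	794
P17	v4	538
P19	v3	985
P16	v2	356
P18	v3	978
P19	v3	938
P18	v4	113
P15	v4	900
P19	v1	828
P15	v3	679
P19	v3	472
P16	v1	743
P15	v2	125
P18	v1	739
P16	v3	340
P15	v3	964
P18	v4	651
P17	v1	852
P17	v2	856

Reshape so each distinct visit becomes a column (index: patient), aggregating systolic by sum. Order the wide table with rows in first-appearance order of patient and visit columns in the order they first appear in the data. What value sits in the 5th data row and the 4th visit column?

With rows in first-appearance order of patient, row 5 is patient=P18. visit columns in first-appearance order: v1, v2, v3, v4; column 4 is v4.
Long rows with patient=P18, visit=v4: 456 + 113 + 651 = 1220.

1220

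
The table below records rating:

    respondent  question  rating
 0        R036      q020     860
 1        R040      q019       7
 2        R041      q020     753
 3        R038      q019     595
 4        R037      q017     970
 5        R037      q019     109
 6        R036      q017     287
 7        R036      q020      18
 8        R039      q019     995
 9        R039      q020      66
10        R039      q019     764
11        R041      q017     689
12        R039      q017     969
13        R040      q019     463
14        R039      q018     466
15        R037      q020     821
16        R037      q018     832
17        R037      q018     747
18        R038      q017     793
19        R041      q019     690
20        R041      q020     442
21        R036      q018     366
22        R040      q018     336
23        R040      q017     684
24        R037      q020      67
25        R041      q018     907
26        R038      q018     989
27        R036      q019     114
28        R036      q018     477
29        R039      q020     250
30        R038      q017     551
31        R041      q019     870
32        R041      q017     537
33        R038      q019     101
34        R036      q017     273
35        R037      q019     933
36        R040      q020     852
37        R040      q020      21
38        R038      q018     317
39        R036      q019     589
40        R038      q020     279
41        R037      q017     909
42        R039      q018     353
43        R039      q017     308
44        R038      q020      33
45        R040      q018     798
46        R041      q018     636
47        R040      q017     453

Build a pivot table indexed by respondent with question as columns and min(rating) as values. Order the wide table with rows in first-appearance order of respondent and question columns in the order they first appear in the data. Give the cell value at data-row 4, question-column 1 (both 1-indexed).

With rows in first-appearance order of respondent, row 4 is respondent=R038. question columns in first-appearance order: q020, q019, q017, q018; column 1 is q020.
Long rows with respondent=R038, question=q020: min(279, 33) = 33.

33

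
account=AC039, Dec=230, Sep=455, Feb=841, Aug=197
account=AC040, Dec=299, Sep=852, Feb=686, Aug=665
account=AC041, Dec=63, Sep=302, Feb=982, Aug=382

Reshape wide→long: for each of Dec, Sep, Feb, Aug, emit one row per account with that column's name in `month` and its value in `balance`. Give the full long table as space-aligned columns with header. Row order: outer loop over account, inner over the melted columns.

account  month  balance
AC039    Dec    230    
AC039    Sep    455    
AC039    Feb    841    
AC039    Aug    197    
AC040    Dec    299    
AC040    Sep    852    
AC040    Feb    686    
AC040    Aug    665    
AC041    Dec    63     
AC041    Sep    302    
AC041    Feb    982    
AC041    Aug    382    

Each (account, column) pair becomes one row: 3 × 4 = 12 rows.
For example, (AC039, Dec) → balance=230.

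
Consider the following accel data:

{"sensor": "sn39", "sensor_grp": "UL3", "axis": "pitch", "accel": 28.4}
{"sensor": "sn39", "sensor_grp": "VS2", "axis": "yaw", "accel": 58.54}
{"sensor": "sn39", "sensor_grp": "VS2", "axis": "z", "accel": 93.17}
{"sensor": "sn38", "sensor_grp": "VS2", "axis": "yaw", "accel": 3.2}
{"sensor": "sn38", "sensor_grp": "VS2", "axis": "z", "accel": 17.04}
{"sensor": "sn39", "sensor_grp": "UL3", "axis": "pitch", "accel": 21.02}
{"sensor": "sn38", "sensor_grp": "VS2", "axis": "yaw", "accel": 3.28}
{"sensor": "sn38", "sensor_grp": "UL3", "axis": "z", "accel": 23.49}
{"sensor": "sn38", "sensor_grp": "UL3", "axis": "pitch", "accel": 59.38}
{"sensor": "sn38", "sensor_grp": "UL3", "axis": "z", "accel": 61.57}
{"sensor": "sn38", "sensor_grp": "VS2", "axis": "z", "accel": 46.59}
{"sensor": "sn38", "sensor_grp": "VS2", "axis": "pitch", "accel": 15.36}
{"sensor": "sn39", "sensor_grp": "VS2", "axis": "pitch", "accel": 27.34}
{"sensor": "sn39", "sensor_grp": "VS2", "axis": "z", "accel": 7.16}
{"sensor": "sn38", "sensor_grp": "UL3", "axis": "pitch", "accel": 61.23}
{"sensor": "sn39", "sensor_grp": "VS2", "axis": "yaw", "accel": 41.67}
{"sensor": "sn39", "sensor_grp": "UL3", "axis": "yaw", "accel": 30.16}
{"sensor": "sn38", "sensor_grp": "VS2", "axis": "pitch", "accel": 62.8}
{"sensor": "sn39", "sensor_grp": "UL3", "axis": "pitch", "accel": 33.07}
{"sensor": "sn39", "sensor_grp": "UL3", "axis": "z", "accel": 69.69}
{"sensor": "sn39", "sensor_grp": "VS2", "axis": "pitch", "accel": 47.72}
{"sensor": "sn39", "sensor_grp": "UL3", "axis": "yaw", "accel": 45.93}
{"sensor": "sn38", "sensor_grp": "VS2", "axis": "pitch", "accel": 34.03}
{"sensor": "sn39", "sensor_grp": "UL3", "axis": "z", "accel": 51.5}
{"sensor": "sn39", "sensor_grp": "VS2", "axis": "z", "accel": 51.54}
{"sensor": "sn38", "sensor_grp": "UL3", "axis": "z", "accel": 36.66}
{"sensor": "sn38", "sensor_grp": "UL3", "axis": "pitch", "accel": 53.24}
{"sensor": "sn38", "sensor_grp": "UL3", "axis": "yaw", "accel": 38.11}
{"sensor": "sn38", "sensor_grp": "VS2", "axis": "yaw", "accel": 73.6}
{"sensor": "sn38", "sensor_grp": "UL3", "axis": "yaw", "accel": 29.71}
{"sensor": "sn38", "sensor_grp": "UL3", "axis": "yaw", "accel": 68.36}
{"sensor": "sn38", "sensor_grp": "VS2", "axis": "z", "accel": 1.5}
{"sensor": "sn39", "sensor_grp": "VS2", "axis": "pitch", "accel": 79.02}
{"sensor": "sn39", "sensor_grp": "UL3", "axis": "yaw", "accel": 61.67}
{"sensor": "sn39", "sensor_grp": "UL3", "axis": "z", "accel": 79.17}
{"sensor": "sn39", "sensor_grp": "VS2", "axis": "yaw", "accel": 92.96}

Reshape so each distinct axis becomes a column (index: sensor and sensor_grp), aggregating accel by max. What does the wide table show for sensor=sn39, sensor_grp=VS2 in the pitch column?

79.02

Rows with sensor=sn39, sensor_grp=VS2 and axis=pitch: accel values are 27.34, 47.72, 79.02.
max(27.34, 47.72, 79.02) = 79.02.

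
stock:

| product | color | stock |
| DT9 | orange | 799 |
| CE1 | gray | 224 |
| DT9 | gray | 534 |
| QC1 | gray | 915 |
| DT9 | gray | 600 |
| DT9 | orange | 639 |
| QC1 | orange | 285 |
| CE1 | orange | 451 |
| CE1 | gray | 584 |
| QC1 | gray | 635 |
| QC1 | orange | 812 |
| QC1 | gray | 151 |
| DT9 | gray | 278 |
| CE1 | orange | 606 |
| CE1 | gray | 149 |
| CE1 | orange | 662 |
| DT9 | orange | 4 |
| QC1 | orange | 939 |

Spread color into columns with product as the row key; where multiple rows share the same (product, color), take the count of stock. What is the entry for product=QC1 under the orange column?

3

Rows with product=QC1 and color=orange: stock values are 285, 812, 939.
3 rows match — count = 3.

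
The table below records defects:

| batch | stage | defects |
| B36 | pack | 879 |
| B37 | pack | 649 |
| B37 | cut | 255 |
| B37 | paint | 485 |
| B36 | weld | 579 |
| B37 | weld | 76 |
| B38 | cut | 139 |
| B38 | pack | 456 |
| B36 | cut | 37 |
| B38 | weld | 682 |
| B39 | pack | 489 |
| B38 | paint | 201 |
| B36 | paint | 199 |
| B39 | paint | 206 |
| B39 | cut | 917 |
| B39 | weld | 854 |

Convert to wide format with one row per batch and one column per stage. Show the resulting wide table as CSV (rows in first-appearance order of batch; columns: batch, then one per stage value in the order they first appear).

Columns: batch plus the 4 distinct stage values (pack, cut, paint, weld).
For example, row B36 column pack takes defects=879 from the long row (B36, pack).

batch,pack,cut,paint,weld
B36,879,37,199,579
B37,649,255,485,76
B38,456,139,201,682
B39,489,917,206,854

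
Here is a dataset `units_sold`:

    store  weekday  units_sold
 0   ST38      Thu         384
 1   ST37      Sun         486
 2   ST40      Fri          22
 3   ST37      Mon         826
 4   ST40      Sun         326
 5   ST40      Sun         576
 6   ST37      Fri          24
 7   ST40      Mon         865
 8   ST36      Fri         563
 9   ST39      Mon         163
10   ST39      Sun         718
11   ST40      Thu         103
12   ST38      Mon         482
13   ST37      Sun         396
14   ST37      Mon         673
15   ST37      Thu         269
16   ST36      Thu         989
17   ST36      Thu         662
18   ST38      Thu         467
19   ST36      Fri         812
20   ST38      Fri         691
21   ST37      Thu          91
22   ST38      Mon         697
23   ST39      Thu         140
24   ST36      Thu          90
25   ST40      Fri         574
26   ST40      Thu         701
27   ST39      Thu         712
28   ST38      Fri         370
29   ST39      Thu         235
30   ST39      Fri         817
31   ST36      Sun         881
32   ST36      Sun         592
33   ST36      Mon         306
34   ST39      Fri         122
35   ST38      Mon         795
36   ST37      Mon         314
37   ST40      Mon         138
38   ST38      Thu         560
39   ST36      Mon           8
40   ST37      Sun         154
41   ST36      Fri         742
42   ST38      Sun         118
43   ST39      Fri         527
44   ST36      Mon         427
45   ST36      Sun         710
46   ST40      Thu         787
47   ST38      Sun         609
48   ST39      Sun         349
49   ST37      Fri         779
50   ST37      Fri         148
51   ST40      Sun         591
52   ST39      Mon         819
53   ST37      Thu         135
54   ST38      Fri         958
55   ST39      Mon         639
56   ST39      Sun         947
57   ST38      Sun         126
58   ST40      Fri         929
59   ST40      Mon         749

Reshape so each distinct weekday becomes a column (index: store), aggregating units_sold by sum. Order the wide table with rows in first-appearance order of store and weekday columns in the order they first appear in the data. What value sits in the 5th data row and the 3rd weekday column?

1466

With rows in first-appearance order of store, row 5 is store=ST39. weekday columns in first-appearance order: Thu, Sun, Fri, Mon; column 3 is Fri.
Long rows with store=ST39, weekday=Fri: 817 + 122 + 527 = 1466.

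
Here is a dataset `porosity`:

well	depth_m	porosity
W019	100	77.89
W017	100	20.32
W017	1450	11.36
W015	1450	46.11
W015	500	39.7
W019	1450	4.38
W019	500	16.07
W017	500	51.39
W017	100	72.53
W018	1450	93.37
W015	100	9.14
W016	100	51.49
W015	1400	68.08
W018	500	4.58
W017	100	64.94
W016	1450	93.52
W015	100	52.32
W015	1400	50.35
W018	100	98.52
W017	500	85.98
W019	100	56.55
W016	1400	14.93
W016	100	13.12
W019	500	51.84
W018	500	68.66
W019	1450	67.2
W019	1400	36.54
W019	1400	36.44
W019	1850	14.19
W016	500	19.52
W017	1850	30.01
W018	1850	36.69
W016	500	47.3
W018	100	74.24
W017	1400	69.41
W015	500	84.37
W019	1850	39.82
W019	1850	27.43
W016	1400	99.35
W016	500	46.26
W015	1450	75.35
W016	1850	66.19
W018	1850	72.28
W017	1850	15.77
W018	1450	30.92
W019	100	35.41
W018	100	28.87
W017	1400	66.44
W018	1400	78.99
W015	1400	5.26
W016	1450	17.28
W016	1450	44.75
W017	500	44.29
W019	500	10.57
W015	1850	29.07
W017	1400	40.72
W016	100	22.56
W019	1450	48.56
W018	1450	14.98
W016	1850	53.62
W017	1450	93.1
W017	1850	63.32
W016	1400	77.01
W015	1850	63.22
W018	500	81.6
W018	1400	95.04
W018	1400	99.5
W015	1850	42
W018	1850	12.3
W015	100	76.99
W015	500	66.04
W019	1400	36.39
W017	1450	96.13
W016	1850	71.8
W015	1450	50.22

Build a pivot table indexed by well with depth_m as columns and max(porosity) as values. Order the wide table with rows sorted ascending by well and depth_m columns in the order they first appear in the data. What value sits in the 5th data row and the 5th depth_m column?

With rows sorted ascending by well, row 5 is well=W019. depth_m columns in first-appearance order: 100, 1450, 500, 1400, 1850; column 5 is 1850.
Long rows with well=W019, depth_m=1850: max(14.19, 39.82, 27.43) = 39.82.

39.82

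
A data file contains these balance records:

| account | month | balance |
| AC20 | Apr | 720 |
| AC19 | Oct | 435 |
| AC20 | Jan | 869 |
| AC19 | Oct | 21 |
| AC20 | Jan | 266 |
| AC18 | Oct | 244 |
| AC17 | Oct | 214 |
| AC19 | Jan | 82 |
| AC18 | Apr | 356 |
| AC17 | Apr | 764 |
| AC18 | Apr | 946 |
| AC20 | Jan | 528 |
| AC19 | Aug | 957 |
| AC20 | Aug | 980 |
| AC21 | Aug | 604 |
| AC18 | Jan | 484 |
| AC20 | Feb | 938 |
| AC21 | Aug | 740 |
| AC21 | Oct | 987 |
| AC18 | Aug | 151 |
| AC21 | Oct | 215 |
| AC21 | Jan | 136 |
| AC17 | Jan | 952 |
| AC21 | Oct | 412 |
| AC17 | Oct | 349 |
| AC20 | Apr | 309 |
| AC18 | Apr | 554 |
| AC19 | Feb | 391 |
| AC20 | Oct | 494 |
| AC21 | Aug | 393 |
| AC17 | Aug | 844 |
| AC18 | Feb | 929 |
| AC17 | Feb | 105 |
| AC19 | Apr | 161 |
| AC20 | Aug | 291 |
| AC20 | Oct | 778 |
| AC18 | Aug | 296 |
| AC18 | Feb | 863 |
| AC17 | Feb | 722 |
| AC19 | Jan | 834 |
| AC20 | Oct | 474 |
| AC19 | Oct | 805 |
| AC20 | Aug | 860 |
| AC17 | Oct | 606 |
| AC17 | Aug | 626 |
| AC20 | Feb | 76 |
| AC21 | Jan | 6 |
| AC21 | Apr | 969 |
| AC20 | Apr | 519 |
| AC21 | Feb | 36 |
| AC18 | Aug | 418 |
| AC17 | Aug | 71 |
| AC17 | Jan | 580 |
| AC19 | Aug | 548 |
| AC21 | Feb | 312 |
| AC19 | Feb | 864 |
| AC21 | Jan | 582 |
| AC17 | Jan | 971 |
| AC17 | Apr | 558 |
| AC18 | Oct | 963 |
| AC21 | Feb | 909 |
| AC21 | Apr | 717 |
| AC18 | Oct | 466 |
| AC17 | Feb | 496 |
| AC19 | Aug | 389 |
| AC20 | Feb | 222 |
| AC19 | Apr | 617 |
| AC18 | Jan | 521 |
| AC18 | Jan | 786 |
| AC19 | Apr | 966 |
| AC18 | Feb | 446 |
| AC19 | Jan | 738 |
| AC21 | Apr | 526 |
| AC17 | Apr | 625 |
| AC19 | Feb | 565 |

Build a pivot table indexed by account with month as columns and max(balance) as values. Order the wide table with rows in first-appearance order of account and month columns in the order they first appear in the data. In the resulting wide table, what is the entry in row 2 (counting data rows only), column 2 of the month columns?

With rows in first-appearance order of account, row 2 is account=AC19. month columns in first-appearance order: Apr, Oct, Jan, Aug, Feb; column 2 is Oct.
Long rows with account=AC19, month=Oct: max(435, 21, 805) = 805.

805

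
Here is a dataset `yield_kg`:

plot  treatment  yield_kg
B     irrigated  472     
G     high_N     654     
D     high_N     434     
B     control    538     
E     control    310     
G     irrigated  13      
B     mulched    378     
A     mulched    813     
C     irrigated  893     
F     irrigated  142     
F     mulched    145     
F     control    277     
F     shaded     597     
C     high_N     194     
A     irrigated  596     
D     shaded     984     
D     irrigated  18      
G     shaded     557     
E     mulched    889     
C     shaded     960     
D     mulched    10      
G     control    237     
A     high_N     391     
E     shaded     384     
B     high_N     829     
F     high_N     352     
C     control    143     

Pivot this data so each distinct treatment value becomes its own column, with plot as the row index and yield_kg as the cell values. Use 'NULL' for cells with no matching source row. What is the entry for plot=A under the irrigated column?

596

The long row with plot=A, treatment=irrigated has yield_kg=596.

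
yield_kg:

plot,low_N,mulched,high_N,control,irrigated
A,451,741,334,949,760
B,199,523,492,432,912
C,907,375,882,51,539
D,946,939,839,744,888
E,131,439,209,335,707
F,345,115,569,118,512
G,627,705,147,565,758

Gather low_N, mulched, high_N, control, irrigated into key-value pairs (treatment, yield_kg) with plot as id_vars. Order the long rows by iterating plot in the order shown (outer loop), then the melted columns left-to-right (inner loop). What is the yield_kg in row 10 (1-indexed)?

912

35 rows total (7 × 5). Row 10: index ⌊(10-1)/5⌋ = 1 into plot → B; (10-1) mod 5 = 4 into the melted columns → irrigated.
So row 10 is (B, irrigated, 912); yield_kg = 912.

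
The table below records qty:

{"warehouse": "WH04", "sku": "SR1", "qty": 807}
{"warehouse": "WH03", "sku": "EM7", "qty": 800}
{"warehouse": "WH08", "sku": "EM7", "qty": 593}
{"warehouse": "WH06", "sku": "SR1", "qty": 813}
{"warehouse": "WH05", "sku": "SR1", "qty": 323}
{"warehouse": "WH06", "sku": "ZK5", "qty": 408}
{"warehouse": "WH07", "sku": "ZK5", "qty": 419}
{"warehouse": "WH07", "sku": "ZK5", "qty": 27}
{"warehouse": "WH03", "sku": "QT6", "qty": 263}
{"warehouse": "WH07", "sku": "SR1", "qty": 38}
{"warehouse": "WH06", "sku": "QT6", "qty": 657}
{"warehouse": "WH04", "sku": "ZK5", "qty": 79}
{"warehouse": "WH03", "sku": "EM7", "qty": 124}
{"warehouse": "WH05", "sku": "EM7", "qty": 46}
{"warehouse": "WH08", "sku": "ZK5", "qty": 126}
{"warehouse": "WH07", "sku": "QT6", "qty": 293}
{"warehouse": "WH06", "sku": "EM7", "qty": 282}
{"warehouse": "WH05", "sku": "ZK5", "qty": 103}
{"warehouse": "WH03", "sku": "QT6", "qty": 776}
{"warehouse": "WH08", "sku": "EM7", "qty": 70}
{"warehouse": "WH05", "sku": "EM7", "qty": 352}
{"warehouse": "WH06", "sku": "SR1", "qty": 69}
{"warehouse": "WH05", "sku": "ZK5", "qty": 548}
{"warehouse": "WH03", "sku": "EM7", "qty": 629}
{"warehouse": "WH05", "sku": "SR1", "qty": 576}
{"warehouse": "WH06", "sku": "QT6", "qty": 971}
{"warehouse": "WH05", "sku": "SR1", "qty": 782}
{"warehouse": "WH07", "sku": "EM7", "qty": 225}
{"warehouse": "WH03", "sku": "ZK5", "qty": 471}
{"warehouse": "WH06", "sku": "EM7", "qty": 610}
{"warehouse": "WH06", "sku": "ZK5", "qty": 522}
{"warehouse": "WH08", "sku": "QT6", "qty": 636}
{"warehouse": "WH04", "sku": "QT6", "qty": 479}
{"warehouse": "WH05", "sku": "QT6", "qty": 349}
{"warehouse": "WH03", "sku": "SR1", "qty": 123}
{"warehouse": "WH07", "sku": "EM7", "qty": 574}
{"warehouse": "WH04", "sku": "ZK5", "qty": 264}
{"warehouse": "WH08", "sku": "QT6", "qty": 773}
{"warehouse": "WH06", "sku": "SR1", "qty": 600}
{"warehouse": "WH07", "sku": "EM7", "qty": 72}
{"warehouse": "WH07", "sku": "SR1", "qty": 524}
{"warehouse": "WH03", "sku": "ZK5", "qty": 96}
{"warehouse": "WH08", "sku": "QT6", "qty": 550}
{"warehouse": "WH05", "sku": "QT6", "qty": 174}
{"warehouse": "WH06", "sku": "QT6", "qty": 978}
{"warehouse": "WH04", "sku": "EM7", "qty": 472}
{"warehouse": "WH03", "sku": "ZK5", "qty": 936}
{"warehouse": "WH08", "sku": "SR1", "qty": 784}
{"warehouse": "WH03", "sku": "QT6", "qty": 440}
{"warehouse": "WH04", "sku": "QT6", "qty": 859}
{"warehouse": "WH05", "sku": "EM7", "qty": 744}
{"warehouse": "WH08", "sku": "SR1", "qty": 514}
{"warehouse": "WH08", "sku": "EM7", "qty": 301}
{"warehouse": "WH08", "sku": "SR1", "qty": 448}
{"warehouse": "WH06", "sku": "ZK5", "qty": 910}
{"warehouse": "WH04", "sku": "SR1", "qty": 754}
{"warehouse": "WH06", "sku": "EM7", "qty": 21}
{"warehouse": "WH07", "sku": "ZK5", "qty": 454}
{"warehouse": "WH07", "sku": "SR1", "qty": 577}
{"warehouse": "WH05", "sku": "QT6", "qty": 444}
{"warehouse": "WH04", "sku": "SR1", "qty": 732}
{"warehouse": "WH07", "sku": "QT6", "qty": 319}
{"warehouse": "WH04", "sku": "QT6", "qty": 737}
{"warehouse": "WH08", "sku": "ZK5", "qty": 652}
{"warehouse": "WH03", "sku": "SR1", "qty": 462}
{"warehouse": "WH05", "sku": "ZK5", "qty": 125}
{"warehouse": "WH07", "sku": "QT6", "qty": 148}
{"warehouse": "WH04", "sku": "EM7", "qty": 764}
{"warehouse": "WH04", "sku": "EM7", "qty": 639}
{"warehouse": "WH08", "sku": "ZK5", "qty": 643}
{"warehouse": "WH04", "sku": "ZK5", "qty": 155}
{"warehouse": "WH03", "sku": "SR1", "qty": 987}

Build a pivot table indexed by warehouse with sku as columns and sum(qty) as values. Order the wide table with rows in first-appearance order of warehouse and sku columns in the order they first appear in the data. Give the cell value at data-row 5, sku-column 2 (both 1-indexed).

1142

With rows in first-appearance order of warehouse, row 5 is warehouse=WH05. sku columns in first-appearance order: SR1, EM7, ZK5, QT6; column 2 is EM7.
Long rows with warehouse=WH05, sku=EM7: 46 + 352 + 744 = 1142.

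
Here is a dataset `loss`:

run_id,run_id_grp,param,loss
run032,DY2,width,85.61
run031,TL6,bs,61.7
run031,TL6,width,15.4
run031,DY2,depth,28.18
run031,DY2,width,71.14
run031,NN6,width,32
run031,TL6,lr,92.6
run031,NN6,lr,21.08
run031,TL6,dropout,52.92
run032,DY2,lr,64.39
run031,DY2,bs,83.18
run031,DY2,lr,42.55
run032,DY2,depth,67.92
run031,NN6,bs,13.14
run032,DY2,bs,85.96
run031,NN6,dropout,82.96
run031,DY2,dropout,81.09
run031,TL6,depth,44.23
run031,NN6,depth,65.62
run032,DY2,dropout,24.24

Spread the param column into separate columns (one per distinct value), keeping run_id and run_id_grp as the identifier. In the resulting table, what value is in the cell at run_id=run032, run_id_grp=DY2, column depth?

Wide layout: rows indexed by run_id and run_id_grp, columns are the 5 distinct param values (width, bs, depth, lr, dropout).
Cell (run_id=run032, run_id_grp=DY2, param=depth) draws from the long row where run_id=run032, run_id_grp=DY2 and param=depth, which has loss=67.92.

67.92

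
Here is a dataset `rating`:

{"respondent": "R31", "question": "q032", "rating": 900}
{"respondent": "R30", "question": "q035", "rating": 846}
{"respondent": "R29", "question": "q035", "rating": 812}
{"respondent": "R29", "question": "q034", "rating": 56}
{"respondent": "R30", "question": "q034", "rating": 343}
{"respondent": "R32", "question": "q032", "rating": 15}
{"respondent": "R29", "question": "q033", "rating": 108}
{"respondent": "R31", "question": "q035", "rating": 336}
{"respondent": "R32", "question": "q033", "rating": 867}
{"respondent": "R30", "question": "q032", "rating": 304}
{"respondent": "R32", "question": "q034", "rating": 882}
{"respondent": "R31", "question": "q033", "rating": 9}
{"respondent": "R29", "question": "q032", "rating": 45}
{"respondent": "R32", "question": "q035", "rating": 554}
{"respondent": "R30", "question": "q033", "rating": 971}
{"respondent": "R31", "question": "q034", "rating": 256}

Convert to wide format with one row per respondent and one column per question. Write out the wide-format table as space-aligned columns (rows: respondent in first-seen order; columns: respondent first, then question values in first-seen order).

Columns: respondent plus the 4 distinct question values (q032, q035, q034, q033).
For example, row R31 column q032 takes rating=900 from the long row (R31, q032).

respondent  q032  q035  q034  q033
R31         900   336   256   9   
R30         304   846   343   971 
R29         45    812   56    108 
R32         15    554   882   867 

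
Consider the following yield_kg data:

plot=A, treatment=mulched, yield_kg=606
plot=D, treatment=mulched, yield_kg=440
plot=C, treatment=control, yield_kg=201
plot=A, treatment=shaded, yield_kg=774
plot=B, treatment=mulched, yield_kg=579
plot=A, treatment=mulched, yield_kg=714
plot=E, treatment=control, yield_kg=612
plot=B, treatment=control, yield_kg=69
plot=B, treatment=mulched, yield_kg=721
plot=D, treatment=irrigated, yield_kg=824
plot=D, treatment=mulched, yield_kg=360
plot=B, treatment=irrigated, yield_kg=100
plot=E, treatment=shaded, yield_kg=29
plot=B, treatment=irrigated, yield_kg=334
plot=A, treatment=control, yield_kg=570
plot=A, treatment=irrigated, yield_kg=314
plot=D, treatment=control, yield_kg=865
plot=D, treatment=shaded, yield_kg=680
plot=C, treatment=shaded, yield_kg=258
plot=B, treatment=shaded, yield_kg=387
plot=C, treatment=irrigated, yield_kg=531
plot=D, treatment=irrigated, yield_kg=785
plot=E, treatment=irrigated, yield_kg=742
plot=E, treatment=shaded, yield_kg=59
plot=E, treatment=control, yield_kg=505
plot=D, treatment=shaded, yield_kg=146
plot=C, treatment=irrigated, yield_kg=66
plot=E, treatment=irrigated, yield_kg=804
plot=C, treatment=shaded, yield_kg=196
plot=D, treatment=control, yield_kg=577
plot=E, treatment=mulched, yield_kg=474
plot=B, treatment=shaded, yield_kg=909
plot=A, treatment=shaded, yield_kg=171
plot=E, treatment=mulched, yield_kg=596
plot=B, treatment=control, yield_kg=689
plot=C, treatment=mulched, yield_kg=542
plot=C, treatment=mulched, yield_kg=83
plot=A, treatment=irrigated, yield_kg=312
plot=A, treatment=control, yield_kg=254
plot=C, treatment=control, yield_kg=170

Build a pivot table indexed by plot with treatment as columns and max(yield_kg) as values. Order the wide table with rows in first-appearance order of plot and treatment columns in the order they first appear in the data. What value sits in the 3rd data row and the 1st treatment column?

542

With rows in first-appearance order of plot, row 3 is plot=C. treatment columns in first-appearance order: mulched, control, shaded, irrigated; column 1 is mulched.
Long rows with plot=C, treatment=mulched: max(542, 83) = 542.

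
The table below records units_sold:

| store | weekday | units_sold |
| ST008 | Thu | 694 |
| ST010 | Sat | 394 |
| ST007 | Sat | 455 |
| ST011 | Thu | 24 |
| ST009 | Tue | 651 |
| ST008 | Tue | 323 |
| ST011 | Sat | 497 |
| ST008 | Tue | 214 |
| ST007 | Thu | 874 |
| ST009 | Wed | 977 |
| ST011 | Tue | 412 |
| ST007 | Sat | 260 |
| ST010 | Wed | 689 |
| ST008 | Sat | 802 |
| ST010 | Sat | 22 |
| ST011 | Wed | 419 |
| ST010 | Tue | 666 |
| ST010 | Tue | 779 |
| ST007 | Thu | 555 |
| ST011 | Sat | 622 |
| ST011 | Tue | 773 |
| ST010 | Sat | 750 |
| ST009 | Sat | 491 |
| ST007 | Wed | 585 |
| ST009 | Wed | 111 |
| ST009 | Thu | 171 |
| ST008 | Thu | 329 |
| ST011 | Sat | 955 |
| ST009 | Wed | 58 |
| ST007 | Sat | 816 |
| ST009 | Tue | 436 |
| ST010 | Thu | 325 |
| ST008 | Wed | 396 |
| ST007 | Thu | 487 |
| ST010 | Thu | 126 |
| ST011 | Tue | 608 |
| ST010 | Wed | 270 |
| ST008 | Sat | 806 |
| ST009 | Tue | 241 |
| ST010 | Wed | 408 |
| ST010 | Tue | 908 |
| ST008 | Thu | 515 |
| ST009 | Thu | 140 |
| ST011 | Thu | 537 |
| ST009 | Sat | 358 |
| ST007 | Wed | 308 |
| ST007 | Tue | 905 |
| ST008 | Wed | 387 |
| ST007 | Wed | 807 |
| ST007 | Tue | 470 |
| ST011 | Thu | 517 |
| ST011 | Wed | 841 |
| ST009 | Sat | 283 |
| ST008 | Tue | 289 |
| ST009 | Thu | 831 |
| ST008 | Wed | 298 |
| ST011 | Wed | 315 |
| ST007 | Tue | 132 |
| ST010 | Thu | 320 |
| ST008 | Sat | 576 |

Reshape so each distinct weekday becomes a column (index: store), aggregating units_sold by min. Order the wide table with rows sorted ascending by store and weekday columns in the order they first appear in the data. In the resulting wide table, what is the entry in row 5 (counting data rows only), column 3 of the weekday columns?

412

With rows sorted ascending by store, row 5 is store=ST011. weekday columns in first-appearance order: Thu, Sat, Tue, Wed; column 3 is Tue.
Long rows with store=ST011, weekday=Tue: min(412, 773, 608) = 412.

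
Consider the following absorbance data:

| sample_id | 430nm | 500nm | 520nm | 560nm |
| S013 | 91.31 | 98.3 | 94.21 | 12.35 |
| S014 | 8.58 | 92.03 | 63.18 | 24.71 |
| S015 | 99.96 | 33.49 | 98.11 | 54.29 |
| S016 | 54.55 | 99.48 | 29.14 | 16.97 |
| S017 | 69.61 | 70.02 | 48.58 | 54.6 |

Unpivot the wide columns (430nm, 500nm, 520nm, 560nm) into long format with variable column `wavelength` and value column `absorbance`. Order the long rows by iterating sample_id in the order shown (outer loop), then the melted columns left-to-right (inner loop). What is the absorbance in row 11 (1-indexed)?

20 rows total (5 × 4). Row 11: index ⌊(11-1)/4⌋ = 2 into sample_id → S015; (11-1) mod 4 = 2 into the melted columns → 520nm.
So row 11 is (S015, 520nm, 98.11); absorbance = 98.11.

98.11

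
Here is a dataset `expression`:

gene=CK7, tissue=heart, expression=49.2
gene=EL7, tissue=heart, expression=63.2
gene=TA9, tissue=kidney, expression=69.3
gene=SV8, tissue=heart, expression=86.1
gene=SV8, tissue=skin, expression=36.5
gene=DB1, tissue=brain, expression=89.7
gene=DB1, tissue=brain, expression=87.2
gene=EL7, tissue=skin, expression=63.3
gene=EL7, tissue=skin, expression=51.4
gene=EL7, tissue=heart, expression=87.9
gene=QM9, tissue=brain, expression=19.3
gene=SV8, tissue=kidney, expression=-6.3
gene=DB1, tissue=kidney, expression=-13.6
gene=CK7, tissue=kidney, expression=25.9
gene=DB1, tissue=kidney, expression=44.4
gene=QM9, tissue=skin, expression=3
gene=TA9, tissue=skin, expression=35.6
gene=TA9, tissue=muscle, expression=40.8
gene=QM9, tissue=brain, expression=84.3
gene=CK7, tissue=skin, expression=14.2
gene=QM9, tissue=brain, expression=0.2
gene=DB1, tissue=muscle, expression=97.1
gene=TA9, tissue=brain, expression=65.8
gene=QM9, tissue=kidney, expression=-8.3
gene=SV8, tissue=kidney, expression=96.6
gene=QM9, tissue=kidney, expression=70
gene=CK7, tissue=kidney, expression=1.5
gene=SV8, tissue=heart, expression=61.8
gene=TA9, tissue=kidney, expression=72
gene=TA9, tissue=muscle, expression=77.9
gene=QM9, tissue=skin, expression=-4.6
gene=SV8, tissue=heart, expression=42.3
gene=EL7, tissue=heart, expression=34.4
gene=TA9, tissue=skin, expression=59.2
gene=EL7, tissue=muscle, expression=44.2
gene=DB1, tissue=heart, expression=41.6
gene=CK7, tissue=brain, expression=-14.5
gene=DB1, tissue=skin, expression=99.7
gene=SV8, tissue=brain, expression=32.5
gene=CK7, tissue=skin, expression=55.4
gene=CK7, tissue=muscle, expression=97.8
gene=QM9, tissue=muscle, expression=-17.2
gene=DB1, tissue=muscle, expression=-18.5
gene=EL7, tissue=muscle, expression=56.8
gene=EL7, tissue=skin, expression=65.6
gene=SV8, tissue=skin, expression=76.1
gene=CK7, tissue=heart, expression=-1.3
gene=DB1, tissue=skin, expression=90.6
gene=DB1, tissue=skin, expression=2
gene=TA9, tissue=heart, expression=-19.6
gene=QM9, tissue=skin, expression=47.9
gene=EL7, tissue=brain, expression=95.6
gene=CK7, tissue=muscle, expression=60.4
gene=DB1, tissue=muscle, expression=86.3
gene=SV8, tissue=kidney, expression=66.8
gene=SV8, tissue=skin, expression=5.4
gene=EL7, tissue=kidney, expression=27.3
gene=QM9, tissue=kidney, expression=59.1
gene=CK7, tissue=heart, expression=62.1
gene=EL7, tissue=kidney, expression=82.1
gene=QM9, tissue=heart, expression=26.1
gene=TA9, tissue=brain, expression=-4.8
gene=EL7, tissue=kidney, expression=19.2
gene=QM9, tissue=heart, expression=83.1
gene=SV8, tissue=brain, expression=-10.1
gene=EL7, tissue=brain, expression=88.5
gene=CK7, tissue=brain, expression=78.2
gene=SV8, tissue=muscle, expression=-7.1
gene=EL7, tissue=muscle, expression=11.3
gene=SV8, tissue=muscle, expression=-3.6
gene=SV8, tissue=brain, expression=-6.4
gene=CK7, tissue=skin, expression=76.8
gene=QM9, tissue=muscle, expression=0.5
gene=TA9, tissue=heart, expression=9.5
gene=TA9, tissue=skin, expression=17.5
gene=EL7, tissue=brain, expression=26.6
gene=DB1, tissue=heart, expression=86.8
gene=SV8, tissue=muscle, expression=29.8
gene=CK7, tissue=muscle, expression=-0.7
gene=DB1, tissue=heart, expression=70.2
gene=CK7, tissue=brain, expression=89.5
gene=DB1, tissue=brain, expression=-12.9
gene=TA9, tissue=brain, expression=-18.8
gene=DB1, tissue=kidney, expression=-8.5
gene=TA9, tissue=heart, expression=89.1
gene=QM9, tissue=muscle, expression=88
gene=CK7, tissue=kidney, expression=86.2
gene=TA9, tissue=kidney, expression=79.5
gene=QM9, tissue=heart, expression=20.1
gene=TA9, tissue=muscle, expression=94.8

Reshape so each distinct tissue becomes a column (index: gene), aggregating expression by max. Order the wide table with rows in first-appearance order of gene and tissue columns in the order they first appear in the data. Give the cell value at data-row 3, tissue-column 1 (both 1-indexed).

89.1

With rows in first-appearance order of gene, row 3 is gene=TA9. tissue columns in first-appearance order: heart, kidney, skin, brain, muscle; column 1 is heart.
Long rows with gene=TA9, tissue=heart: max(-19.6, 9.5, 89.1) = 89.1.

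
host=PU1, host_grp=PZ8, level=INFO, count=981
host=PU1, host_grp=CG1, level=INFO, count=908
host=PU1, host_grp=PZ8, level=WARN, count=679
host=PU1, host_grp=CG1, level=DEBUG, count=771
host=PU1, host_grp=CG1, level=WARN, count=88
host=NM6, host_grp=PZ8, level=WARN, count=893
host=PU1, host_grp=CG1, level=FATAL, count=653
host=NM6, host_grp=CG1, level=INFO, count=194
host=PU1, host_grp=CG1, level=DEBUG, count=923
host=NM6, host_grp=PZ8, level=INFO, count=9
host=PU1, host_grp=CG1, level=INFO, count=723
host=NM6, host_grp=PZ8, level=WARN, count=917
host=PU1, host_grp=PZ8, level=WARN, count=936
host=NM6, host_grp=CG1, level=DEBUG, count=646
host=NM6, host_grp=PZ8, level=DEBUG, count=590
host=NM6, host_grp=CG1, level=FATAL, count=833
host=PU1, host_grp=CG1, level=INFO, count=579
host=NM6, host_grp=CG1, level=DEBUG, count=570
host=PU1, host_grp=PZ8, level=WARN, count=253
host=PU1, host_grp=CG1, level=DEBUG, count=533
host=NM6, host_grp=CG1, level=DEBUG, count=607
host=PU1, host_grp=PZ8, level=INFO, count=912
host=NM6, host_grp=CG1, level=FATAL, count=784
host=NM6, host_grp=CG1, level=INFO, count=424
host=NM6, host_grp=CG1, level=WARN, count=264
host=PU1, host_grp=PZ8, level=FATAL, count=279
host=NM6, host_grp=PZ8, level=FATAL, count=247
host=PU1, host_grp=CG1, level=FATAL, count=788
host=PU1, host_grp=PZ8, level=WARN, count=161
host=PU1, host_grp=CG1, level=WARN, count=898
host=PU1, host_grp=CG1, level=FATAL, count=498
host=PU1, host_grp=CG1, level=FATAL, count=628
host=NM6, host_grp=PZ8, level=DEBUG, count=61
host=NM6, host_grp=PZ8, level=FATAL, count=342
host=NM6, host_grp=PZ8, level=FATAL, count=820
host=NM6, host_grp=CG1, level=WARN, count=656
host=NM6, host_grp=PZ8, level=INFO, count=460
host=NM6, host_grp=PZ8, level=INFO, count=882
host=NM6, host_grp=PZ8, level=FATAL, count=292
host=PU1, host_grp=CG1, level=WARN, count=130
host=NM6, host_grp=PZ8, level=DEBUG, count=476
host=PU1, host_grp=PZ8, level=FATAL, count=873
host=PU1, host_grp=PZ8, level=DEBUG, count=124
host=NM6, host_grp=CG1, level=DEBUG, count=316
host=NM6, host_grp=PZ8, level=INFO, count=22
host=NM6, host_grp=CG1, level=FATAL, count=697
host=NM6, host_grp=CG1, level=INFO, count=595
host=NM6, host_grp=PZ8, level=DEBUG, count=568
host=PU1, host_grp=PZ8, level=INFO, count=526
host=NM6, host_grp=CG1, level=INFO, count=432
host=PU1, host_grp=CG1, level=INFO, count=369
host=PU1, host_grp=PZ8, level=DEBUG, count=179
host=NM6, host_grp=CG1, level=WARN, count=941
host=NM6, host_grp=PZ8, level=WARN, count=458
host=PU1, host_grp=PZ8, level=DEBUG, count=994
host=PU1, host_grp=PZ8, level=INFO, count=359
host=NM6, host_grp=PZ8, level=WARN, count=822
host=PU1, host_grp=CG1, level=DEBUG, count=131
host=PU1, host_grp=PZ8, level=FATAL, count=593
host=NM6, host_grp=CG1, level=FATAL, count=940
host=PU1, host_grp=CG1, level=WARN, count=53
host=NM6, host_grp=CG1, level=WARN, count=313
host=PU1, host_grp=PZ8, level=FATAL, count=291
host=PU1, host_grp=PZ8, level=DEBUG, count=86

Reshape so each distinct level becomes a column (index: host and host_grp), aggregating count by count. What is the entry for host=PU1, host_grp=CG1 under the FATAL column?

4

Rows with host=PU1, host_grp=CG1 and level=FATAL: count values are 653, 788, 498, 628.
4 rows match — count = 4.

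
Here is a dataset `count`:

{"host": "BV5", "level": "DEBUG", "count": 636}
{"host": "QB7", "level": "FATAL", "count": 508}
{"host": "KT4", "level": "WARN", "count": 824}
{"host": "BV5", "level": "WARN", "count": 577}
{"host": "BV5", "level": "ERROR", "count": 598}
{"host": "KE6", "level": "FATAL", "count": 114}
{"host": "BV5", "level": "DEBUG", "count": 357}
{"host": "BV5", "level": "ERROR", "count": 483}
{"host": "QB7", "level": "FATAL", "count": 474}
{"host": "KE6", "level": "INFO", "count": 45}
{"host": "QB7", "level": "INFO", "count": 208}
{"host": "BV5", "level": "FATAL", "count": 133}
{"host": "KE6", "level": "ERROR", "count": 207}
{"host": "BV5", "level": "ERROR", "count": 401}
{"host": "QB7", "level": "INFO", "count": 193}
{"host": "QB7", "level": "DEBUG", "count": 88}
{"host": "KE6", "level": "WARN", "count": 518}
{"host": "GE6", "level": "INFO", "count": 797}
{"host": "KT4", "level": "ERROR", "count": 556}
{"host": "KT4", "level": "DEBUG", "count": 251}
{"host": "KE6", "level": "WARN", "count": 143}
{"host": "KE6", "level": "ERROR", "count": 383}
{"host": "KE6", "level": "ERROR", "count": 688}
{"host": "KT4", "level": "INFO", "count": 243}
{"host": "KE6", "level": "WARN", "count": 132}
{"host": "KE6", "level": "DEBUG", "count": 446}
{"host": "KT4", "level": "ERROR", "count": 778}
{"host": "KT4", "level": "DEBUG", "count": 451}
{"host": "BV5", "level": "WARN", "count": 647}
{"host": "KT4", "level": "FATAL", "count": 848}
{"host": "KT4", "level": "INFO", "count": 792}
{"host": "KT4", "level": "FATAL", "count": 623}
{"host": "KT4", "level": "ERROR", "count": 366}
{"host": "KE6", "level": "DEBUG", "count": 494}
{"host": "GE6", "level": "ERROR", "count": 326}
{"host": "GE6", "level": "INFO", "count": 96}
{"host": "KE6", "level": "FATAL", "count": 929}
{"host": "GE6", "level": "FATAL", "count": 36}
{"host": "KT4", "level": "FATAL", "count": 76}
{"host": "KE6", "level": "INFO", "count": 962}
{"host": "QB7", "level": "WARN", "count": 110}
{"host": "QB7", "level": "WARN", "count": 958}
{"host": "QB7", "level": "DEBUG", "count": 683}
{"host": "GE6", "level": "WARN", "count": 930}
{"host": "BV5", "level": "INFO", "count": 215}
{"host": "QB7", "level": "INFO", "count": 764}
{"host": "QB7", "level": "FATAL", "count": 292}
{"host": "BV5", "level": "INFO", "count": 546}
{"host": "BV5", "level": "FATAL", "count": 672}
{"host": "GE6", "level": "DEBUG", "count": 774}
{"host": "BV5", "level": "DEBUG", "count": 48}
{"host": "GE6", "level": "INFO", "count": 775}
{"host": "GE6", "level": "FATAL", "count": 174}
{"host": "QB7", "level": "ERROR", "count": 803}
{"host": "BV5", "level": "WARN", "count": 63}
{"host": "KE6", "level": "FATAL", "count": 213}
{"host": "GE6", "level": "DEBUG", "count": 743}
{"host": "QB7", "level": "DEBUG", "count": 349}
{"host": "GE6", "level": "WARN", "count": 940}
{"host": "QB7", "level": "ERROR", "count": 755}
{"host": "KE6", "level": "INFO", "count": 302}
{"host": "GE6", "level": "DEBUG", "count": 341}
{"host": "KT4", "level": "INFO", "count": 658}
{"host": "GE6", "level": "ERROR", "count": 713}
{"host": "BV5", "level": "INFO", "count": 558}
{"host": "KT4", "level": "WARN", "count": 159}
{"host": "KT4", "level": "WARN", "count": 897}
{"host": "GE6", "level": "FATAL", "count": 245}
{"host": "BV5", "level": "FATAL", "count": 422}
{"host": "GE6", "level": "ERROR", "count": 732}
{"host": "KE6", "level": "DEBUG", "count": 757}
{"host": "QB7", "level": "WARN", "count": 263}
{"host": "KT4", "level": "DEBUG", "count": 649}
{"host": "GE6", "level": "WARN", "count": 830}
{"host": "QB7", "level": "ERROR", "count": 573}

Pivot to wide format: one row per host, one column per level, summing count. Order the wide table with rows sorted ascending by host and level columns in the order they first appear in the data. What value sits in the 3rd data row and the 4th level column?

With rows sorted ascending by host, row 3 is host=KE6. level columns in first-appearance order: DEBUG, FATAL, WARN, ERROR, INFO; column 4 is ERROR.
Long rows with host=KE6, level=ERROR: 207 + 383 + 688 = 1278.

1278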